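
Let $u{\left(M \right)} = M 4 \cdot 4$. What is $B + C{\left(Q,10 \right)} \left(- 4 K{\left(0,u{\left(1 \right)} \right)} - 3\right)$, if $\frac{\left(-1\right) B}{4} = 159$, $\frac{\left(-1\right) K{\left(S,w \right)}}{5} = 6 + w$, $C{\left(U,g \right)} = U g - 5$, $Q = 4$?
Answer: $14659$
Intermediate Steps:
$C{\left(U,g \right)} = -5 + U g$
$u{\left(M \right)} = 16 M$ ($u{\left(M \right)} = 4 M 4 = 16 M$)
$K{\left(S,w \right)} = -30 - 5 w$ ($K{\left(S,w \right)} = - 5 \left(6 + w\right) = -30 - 5 w$)
$B = -636$ ($B = \left(-4\right) 159 = -636$)
$B + C{\left(Q,10 \right)} \left(- 4 K{\left(0,u{\left(1 \right)} \right)} - 3\right) = -636 + \left(-5 + 4 \cdot 10\right) \left(- 4 \left(-30 - 5 \cdot 16 \cdot 1\right) - 3\right) = -636 + \left(-5 + 40\right) \left(- 4 \left(-30 - 80\right) - 3\right) = -636 + 35 \left(- 4 \left(-30 - 80\right) - 3\right) = -636 + 35 \left(\left(-4\right) \left(-110\right) - 3\right) = -636 + 35 \left(440 - 3\right) = -636 + 35 \cdot 437 = -636 + 15295 = 14659$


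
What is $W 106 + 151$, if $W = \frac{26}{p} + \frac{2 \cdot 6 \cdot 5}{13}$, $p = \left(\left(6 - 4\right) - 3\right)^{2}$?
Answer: $\frac{44151}{13} \approx 3396.2$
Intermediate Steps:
$p = 1$ ($p = \left(\left(6 - 4\right) - 3\right)^{2} = \left(2 - 3\right)^{2} = \left(-1\right)^{2} = 1$)
$W = \frac{398}{13}$ ($W = \frac{26}{1} + \frac{2 \cdot 6 \cdot 5}{13} = 26 \cdot 1 + 12 \cdot 5 \cdot \frac{1}{13} = 26 + 60 \cdot \frac{1}{13} = 26 + \frac{60}{13} = \frac{398}{13} \approx 30.615$)
$W 106 + 151 = \frac{398}{13} \cdot 106 + 151 = \frac{42188}{13} + 151 = \frac{44151}{13}$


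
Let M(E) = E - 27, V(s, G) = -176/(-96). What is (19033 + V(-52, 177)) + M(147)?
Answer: 114929/6 ≈ 19155.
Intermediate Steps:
V(s, G) = 11/6 (V(s, G) = -176*(-1/96) = 11/6)
M(E) = -27 + E
(19033 + V(-52, 177)) + M(147) = (19033 + 11/6) + (-27 + 147) = 114209/6 + 120 = 114929/6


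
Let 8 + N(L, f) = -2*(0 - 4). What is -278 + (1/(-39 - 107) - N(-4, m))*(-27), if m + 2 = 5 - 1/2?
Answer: -40561/146 ≈ -277.81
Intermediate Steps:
m = 5/2 (m = -2 + (5 - 1/2) = -2 + 9/2 = 5/2 ≈ 2.5000)
N(L, f) = 0 (N(L, f) = -8 - 2*(0 - 4) = -8 - 2*(-4) = -8 + 8 = 0)
-278 + (1/(-39 - 107) - N(-4, m))*(-27) = -278 + (1/(-39 - 107) - 1*0)*(-27) = -278 + (1/(-146) + 0)*(-27) = -278 + (-1/146 + 0)*(-27) = -278 - 1/146*(-27) = -278 + 27/146 = -40561/146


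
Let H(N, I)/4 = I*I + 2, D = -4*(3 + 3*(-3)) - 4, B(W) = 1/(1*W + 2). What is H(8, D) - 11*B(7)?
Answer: 14461/9 ≈ 1606.8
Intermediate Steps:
B(W) = 1/(2 + W) (B(W) = 1/(W + 2) = 1/(2 + W))
D = 20 (D = -4*(3 - 9) - 4 = -4*(-6) - 4 = 24 - 4 = 20)
H(N, I) = 8 + 4*I² (H(N, I) = 4*(I*I + 2) = 4*(I² + 2) = 4*(2 + I²) = 8 + 4*I²)
H(8, D) - 11*B(7) = (8 + 4*20²) - 11/(2 + 7) = (8 + 4*400) - 11/9 = (8 + 1600) - 11*⅑ = 1608 - 11/9 = 14461/9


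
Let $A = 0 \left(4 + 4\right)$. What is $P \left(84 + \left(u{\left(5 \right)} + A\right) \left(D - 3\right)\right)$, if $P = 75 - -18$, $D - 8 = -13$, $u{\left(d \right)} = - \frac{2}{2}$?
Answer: $8556$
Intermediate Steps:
$u{\left(d \right)} = -1$ ($u{\left(d \right)} = \left(-2\right) \frac{1}{2} = -1$)
$D = -5$ ($D = 8 - 13 = -5$)
$A = 0$ ($A = 0 \cdot 8 = 0$)
$P = 93$ ($P = 75 + 18 = 93$)
$P \left(84 + \left(u{\left(5 \right)} + A\right) \left(D - 3\right)\right) = 93 \left(84 + \left(-1 + 0\right) \left(-5 - 3\right)\right) = 93 \left(84 - -8\right) = 93 \left(84 + 8\right) = 93 \cdot 92 = 8556$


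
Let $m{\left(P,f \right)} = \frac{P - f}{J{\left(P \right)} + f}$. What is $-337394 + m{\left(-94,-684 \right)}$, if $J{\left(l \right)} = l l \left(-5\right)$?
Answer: $- \frac{7568422503}{22432} \approx -3.3739 \cdot 10^{5}$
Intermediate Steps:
$J{\left(l \right)} = - 5 l^{2}$ ($J{\left(l \right)} = l^{2} \left(-5\right) = - 5 l^{2}$)
$m{\left(P,f \right)} = \frac{P - f}{f - 5 P^{2}}$ ($m{\left(P,f \right)} = \frac{P - f}{- 5 P^{2} + f} = \frac{P - f}{f - 5 P^{2}}$)
$-337394 + m{\left(-94,-684 \right)} = -337394 + \frac{-684 - -94}{\left(-1\right) \left(-684\right) + 5 \left(-94\right)^{2}} = -337394 + \frac{-684 + 94}{684 + 5 \cdot 8836} = -337394 + \frac{1}{684 + 44180} \left(-590\right) = -337394 + \frac{1}{44864} \left(-590\right) = -337394 - \frac{295}{22432} = - \frac{7568422503}{22432}$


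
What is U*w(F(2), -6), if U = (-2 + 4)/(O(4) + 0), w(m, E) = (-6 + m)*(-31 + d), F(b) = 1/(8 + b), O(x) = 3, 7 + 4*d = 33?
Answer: 2891/30 ≈ 96.367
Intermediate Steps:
d = 13/2 (d = -7/4 + (1/4)*33 = -7/4 + 33/4 = 13/2 ≈ 6.5000)
w(m, E) = 147 - 49*m/2 (w(m, E) = (-6 + m)*(-31 + 13/2) = (-6 + m)*(-49/2) = 147 - 49*m/2)
U = 2/3 (U = (-2 + 4)/(3 + 0) = 2/3 ≈ 0.66667)
U*w(F(2), -6) = 2*(147 - 49/(2*(8 + 2)))/3 = 2*(147 - 49/2/10)/3 = 2*(147 - 49/2*1/10)/3 = 2*(147 - 49/20)/3 = (2/3)*(2891/20) = 2891/30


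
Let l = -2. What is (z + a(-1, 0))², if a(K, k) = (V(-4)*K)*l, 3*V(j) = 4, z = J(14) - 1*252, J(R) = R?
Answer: 498436/9 ≈ 55382.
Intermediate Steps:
z = -238 (z = 14 - 1*252 = 14 - 252 = -238)
V(j) = 4/3 (V(j) = (⅓)*4 = 4/3)
a(K, k) = -8*K/3 (a(K, k) = (4*K/3)*(-2) = -8*K/3)
(z + a(-1, 0))² = (-238 - 8/3*(-1))² = (-238 + 8/3)² = (-706/3)² = 498436/9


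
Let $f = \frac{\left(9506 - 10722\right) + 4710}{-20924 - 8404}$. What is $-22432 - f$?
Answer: $- \frac{328941101}{14664} \approx -22432.0$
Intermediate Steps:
$f = - \frac{1747}{14664}$ ($f = \frac{\left(9506 - 10722\right) + 4710}{-29328} = \left(-1216 + 4710\right) \left(- \frac{1}{29328}\right) = 3494 \left(- \frac{1}{29328}\right) = - \frac{1747}{14664} \approx -0.11914$)
$-22432 - f = -22432 - - \frac{1747}{14664} = -22432 + \frac{1747}{14664} = - \frac{328941101}{14664}$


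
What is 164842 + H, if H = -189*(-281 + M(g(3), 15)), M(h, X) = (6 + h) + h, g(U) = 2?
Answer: 216061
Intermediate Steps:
M(h, X) = 6 + 2*h
H = 51219 (H = -189*(-281 + (6 + 2*2)) = -189*(-281 + (6 + 4)) = -189*(-281 + 10) = -189*(-271) = 51219)
164842 + H = 164842 + 51219 = 216061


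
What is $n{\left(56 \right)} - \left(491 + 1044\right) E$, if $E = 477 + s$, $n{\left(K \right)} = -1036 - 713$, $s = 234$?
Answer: $-1093134$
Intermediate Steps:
$n{\left(K \right)} = -1749$ ($n{\left(K \right)} = -1036 - 713 = -1749$)
$E = 711$ ($E = 477 + 234 = 711$)
$n{\left(56 \right)} - \left(491 + 1044\right) E = -1749 - \left(491 + 1044\right) 711 = -1749 - 1535 \cdot 711 = -1749 - 1091385 = -1093134$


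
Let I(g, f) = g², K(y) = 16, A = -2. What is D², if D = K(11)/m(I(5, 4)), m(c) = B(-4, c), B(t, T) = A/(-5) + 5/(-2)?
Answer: 25600/441 ≈ 58.050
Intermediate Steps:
B(t, T) = -21/10 (B(t, T) = -2/(-5) + 5/(-2) = -2*(-⅕) + 5*(-½) = ⅖ - 5/2 = -21/10)
m(c) = -21/10
D = -160/21 (D = 16/(-21/10) = 16*(-10/21) = -160/21 ≈ -7.6190)
D² = (-160/21)² = 25600/441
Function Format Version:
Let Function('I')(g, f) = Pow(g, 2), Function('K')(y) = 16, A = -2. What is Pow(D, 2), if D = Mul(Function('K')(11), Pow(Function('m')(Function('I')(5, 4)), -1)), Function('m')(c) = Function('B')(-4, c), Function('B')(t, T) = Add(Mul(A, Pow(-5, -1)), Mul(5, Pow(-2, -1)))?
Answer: Rational(25600, 441) ≈ 58.050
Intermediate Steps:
Function('B')(t, T) = Rational(-21, 10) (Function('B')(t, T) = Add(Mul(-2, Pow(-5, -1)), Mul(5, Pow(-2, -1))) = Add(Mul(-2, Rational(-1, 5)), Mul(5, Rational(-1, 2))) = Add(Rational(2, 5), Rational(-5, 2)) = Rational(-21, 10))
Function('m')(c) = Rational(-21, 10)
D = Rational(-160, 21) (D = Mul(16, Pow(Rational(-21, 10), -1)) = Mul(16, Rational(-10, 21)) = Rational(-160, 21) ≈ -7.6190)
Pow(D, 2) = Pow(Rational(-160, 21), 2) = Rational(25600, 441)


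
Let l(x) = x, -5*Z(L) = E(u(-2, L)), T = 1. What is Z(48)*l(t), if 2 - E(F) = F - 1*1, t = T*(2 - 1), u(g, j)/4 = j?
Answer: 189/5 ≈ 37.800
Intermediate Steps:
u(g, j) = 4*j
t = 1 (t = 1*(2 - 1) = 1*1 = 1)
E(F) = 3 - F (E(F) = 2 - (F - 1*1) = 2 - (F - 1) = 2 - (-1 + F) = 2 + (1 - F) = 3 - F)
Z(L) = -3/5 + 4*L/5 (Z(L) = -(3 - 4*L)/5 = -3/5 + 4*L/5)
Z(48)*l(t) = (-3/5 + (4/5)*48)*1 = (-3/5 + 192/5)*1 = (189/5)*1 = 189/5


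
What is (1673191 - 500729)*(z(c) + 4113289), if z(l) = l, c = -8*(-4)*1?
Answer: 4822712566302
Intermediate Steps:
c = 32 (c = 32*1 = 32)
(1673191 - 500729)*(z(c) + 4113289) = (1673191 - 500729)*(32 + 4113289) = 1172462*4113321 = 4822712566302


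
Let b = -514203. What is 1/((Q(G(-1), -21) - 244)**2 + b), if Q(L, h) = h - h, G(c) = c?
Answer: -1/454667 ≈ -2.1994e-6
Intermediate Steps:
Q(L, h) = 0
1/((Q(G(-1), -21) - 244)**2 + b) = 1/((0 - 244)**2 - 514203) = 1/((-244)**2 - 514203) = 1/(59536 - 514203) = 1/(-454667) = -1/454667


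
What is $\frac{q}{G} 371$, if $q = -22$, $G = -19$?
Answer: $\frac{8162}{19} \approx 429.58$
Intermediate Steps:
$\frac{q}{G} 371 = - \frac{22}{-19} \cdot 371 = \left(-22\right) \left(- \frac{1}{19}\right) 371 = \frac{22}{19} \cdot 371 = \frac{8162}{19}$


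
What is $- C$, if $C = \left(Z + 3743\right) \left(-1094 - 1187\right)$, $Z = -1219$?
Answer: $5757244$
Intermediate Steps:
$C = -5757244$ ($C = \left(-1219 + 3743\right) \left(-1094 - 1187\right) = 2524 \left(-2281\right) = -5757244$)
$- C = \left(-1\right) \left(-5757244\right) = 5757244$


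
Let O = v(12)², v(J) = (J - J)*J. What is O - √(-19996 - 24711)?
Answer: -I*√44707 ≈ -211.44*I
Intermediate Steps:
v(J) = 0 (v(J) = 0*J = 0)
O = 0 (O = 0² = 0)
O - √(-19996 - 24711) = 0 - √(-19996 - 24711) = 0 - √(-44707) = 0 - I*√44707 = -I*√44707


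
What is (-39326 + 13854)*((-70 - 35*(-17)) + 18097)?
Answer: -474339584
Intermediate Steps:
(-39326 + 13854)*((-70 - 35*(-17)) + 18097) = -25472*((-70 + 595) + 18097) = -25472*(525 + 18097) = -25472*18622 = -474339584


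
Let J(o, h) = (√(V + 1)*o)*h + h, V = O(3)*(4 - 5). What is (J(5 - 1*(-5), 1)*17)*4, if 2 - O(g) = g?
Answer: 68 + 680*√2 ≈ 1029.7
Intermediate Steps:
O(g) = 2 - g
V = 1 (V = (2 - 1*3)*(4 - 5) = (2 - 3)*(-1) = -1*(-1) = 1)
J(o, h) = h + h*o*√2 (J(o, h) = (√(1 + 1)*o)*h + h = (√2*o)*h + h = (o*√2)*h + h = h*o*√2 + h = h + h*o*√2)
(J(5 - 1*(-5), 1)*17)*4 = ((1*(1 + (5 - 1*(-5))*√2))*17)*4 = ((1*(1 + (5 + 5)*√2))*17)*4 = ((1*(1 + 10*√2))*17)*4 = ((1 + 10*√2)*17)*4 = (17 + 170*√2)*4 = 68 + 680*√2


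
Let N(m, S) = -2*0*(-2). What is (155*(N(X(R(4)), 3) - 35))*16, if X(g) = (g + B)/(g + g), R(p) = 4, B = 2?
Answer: -86800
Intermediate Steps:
X(g) = (2 + g)/(2*g) (X(g) = (g + 2)/(g + g) = (2 + g)/((2*g)) = (2 + g)*(1/(2*g)) = (2 + g)/(2*g))
N(m, S) = 0 (N(m, S) = 0*(-2) = 0)
(155*(N(X(R(4)), 3) - 35))*16 = (155*(0 - 35))*16 = (155*(-35))*16 = -5425*16 = -86800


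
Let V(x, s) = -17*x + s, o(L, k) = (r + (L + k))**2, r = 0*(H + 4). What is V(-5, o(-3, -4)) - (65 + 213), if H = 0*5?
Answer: -144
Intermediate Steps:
H = 0
r = 0 (r = 0*(0 + 4) = 0*4 = 0)
o(L, k) = (L + k)**2 (o(L, k) = (0 + (L + k))**2 = (L + k)**2)
V(x, s) = s - 17*x
V(-5, o(-3, -4)) - (65 + 213) = ((-3 - 4)**2 - 17*(-5)) - (65 + 213) = ((-7)**2 + 85) - 1*278 = (49 + 85) - 278 = 134 - 278 = -144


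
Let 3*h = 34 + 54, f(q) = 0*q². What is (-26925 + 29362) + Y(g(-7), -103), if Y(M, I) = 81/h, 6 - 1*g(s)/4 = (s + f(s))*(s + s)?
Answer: 214699/88 ≈ 2439.8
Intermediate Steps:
f(q) = 0
g(s) = 24 - 8*s² (g(s) = 24 - 4*(s + 0)*(s + s) = 24 - 4*s*2*s = 24 - 8*s²)
h = 88/3 (h = (34 + 54)/3 = (⅓)*88 = 88/3 ≈ 29.333)
Y(M, I) = 243/88 (Y(M, I) = 81/(88/3) = 81*(3/88) = 243/88)
(-26925 + 29362) + Y(g(-7), -103) = (-26925 + 29362) + 243/88 = 2437 + 243/88 = 214699/88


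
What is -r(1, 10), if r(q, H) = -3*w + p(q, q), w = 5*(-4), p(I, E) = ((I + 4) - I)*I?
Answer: -64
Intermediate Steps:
p(I, E) = 4*I (p(I, E) = ((4 + I) - I)*I = 4*I)
w = -20
r(q, H) = 60 + 4*q (r(q, H) = -3*(-20) + 4*q = 60 + 4*q)
-r(1, 10) = -(60 + 4*1) = -(60 + 4) = -1*64 = -64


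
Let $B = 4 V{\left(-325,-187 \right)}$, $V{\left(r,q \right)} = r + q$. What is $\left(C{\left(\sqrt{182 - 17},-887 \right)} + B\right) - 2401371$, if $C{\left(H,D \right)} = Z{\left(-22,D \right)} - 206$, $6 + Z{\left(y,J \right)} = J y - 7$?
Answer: $-2384124$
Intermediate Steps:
$V{\left(r,q \right)} = q + r$
$Z{\left(y,J \right)} = -13 + J y$ ($Z{\left(y,J \right)} = -6 + \left(J y - 7\right) = -6 + \left(-7 + J y\right) = -13 + J y$)
$C{\left(H,D \right)} = -219 - 22 D$ ($C{\left(H,D \right)} = \left(-13 + D \left(-22\right)\right) - 206 = \left(-13 - 22 D\right) - 206 = -219 - 22 D$)
$B = -2048$ ($B = 4 \left(-187 - 325\right) = 4 \left(-512\right) = -2048$)
$\left(C{\left(\sqrt{182 - 17},-887 \right)} + B\right) - 2401371 = \left(\left(-219 - -19514\right) - 2048\right) - 2401371 = \left(\left(-219 + 19514\right) - 2048\right) - 2401371 = \left(19295 - 2048\right) - 2401371 = 17247 - 2401371 = -2384124$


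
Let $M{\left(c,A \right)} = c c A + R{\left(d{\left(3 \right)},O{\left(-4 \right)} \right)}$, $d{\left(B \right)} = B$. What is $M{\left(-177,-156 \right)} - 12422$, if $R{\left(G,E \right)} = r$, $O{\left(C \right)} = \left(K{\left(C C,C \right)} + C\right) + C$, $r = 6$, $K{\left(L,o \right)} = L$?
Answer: $-4899740$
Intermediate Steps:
$O{\left(C \right)} = C^{2} + 2 C$ ($O{\left(C \right)} = \left(C C + C\right) + C = \left(C^{2} + C\right) + C = \left(C + C^{2}\right) + C = C^{2} + 2 C$)
$R{\left(G,E \right)} = 6$
$M{\left(c,A \right)} = 6 + A c^{2}$ ($M{\left(c,A \right)} = c c A + 6 = c^{2} A + 6 = A c^{2} + 6 = 6 + A c^{2}$)
$M{\left(-177,-156 \right)} - 12422 = \left(6 - 156 \left(-177\right)^{2}\right) - 12422 = \left(6 - 4887324\right) - 12422 = -4887318 - 12422 = -4899740$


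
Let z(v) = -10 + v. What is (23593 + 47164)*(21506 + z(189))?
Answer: 1534365545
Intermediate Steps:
(23593 + 47164)*(21506 + z(189)) = (23593 + 47164)*(21506 + (-10 + 189)) = 70757*(21506 + 179) = 70757*21685 = 1534365545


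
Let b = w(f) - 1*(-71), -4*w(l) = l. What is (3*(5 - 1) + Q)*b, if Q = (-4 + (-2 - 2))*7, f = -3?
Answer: -3157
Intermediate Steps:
w(l) = -l/4
Q = -56 (Q = (-4 - 4)*7 = -8*7 = -56)
b = 287/4 (b = -¼*(-3) - 1*(-71) = ¾ + 71 = 287/4 ≈ 71.750)
(3*(5 - 1) + Q)*b = (3*(5 - 1) - 56)*(287/4) = (3*4 - 56)*(287/4) = (12 - 56)*(287/4) = -44*287/4 = -3157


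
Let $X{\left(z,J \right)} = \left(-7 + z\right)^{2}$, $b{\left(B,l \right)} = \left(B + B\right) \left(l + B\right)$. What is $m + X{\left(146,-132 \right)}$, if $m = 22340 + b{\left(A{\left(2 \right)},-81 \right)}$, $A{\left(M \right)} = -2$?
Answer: $41993$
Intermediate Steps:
$b{\left(B,l \right)} = 2 B \left(B + l\right)$
$m = 22672$ ($m = 22340 + 2 \left(-2\right) \left(-2 - 81\right) = 22340 + 2 \left(-2\right) \left(-83\right) = 22340 + 332 = 22672$)
$m + X{\left(146,-132 \right)} = 22672 + \left(-7 + 146\right)^{2} = 22672 + 139^{2} = 22672 + 19321 = 41993$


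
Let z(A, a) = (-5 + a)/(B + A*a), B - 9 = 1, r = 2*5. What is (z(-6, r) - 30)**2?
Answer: 90601/100 ≈ 906.01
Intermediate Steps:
r = 10
B = 10 (B = 9 + 1 = 10)
z(A, a) = (-5 + a)/(10 + A*a)
(z(-6, r) - 30)**2 = ((-5 + 10)/(10 - 6*10) - 30)**2 = (5/(10 - 60) - 30)**2 = (5/(-50) - 30)**2 = (-1/50*5 - 30)**2 = (-1/10 - 30)**2 = (-301/10)**2 = 90601/100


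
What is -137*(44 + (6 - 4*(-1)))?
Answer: -7398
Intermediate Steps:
-137*(44 + (6 - 4*(-1))) = -137*(44 + (6 + 4)) = -137*(44 + 10) = -137*54 = -7398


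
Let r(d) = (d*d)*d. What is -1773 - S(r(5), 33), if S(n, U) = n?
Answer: -1898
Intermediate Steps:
r(d) = d**3 (r(d) = d**2*d = d**3)
-1773 - S(r(5), 33) = -1773 - 1*5**3 = -1773 - 1*125 = -1773 - 125 = -1898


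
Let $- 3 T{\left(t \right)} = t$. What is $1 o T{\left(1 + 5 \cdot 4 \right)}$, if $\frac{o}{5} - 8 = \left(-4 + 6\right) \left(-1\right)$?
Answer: $-210$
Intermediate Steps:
$o = 30$ ($o = 40 + 5 \left(-4 + 6\right) \left(-1\right) = 40 + 5 \cdot 2 \left(-1\right) = 40 + 5 \left(-2\right) = 40 - 10 = 30$)
$T{\left(t \right)} = - \frac{t}{3}$
$1 o T{\left(1 + 5 \cdot 4 \right)} = 1 \cdot 30 \left(- \frac{1 + 5 \cdot 4}{3}\right) = 30 \left(- \frac{1 + 20}{3}\right) = 30 \left(\left(- \frac{1}{3}\right) 21\right) = 30 \left(-7\right) = -210$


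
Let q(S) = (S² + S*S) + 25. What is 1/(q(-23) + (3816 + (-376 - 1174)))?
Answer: 1/3349 ≈ 0.00029860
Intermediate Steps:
q(S) = 25 + 2*S² (q(S) = (S² + S²) + 25 = 2*S² + 25 = 25 + 2*S²)
1/(q(-23) + (3816 + (-376 - 1174))) = 1/((25 + 2*(-23)²) + (3816 + (-376 - 1174))) = 1/((25 + 2*529) + (3816 - 1550)) = 1/((25 + 1058) + 2266) = 1/(1083 + 2266) = 1/3349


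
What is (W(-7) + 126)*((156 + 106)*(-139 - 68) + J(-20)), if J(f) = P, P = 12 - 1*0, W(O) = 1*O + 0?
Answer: -6452418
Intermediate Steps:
W(O) = O (W(O) = O + 0 = O)
P = 12 (P = 12 + 0 = 12)
J(f) = 12
(W(-7) + 126)*((156 + 106)*(-139 - 68) + J(-20)) = (-7 + 126)*((156 + 106)*(-139 - 68) + 12) = 119*(262*(-207) + 12) = 119*(-54234 + 12) = 119*(-54222) = -6452418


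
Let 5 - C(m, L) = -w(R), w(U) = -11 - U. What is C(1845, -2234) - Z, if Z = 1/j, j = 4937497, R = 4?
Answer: -49374971/4937497 ≈ -10.000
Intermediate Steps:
Z = 1/4937497 ≈ 2.0253e-7
C(m, L) = -10 (C(m, L) = 5 - (-1)*(-11 - 1*4) = 5 - (-1)*(-11 - 4) = 5 - (-1)*(-15) = 5 - 1*15 = 5 - 15 = -10)
C(1845, -2234) - Z = -10 - 1*1/4937497 = -10 - 1/4937497 = -49374971/4937497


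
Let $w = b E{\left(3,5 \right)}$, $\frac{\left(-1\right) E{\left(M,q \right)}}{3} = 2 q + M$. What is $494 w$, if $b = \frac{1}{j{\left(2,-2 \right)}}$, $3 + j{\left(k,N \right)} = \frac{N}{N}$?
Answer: $9633$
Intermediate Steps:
$j{\left(k,N \right)} = -2$ ($j{\left(k,N \right)} = -3 + \frac{N}{N} = -3 + 1 = -2$)
$b = - \frac{1}{2}$ ($b = \frac{1}{-2} = - \frac{1}{2} \approx -0.5$)
$E{\left(M,q \right)} = - 6 q - 3 M$ ($E{\left(M,q \right)} = - 3 \left(2 q + M\right) = - 3 \left(M + 2 q\right) = - 6 q - 3 M$)
$w = \frac{39}{2}$ ($w = - \frac{\left(-6\right) 5 - 9}{2} = - \frac{-30 - 9}{2} = \left(- \frac{1}{2}\right) \left(-39\right) = \frac{39}{2} \approx 19.5$)
$494 w = 494 \cdot \frac{39}{2} = 9633$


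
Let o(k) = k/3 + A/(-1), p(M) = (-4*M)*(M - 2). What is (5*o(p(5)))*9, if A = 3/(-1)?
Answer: -765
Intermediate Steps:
p(M) = -4*M*(-2 + M) (p(M) = (-4*M)*(-2 + M) = -4*M*(-2 + M))
A = -3 (A = 3*(-1) = -3)
o(k) = 3 + k/3 (o(k) = k/3 - 3/(-1) = k*(1/3) - 3*(-1) = k/3 + 3 = 3 + k/3)
(5*o(p(5)))*9 = (5*(3 + (4*5*(2 - 1*5))/3))*9 = (5*(3 + (4*5*(2 - 5))/3))*9 = (5*(3 + (4*5*(-3))/3))*9 = (5*(3 + (1/3)*(-60)))*9 = (5*(3 - 20))*9 = (5*(-17))*9 = -85*9 = -765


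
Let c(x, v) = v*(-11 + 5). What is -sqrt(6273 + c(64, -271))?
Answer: -sqrt(7899) ≈ -88.876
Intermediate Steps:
c(x, v) = -6*v (c(x, v) = v*(-6) = -6*v)
-sqrt(6273 + c(64, -271)) = -sqrt(6273 - 6*(-271)) = -sqrt(6273 + 1626) = -sqrt(7899)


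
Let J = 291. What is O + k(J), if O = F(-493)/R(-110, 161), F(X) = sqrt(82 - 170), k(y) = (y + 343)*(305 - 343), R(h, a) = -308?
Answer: -24092 - I*sqrt(22)/154 ≈ -24092.0 - 0.030457*I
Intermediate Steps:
k(y) = -13034 - 38*y (k(y) = (343 + y)*(-38) = -13034 - 38*y)
F(X) = 2*I*sqrt(22) (F(X) = sqrt(-88) = 2*I*sqrt(22))
O = -I*sqrt(22)/154 (O = (2*I*sqrt(22))/(-308) = (2*I*sqrt(22))*(-1/308) = -I*sqrt(22)/154 ≈ -0.030457*I)
O + k(J) = -I*sqrt(22)/154 + (-13034 - 38*291) = -I*sqrt(22)/154 + (-13034 - 11058) = -I*sqrt(22)/154 - 24092 = -24092 - I*sqrt(22)/154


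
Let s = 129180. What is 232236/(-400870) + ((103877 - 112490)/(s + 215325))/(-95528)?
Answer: -254761798732191/439752701535560 ≈ -0.57933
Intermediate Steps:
232236/(-400870) + ((103877 - 112490)/(s + 215325))/(-95528) = 232236/(-400870) + ((103877 - 112490)/(129180 + 215325))/(-95528) = 232236*(-1/400870) - 8613/344505*(-1/95528) = -116118/200435 - 8613*1/344505*(-1/95528) = -116118/200435 - 2871/114835*(-1/95528) = -116118/200435 + 2871/10969957880 = -254761798732191/439752701535560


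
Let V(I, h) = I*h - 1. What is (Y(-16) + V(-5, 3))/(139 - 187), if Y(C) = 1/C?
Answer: 257/768 ≈ 0.33464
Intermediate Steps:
V(I, h) = -1 + I*h
(Y(-16) + V(-5, 3))/(139 - 187) = (1/(-16) + (-1 - 5*3))/(139 - 187) = (-1/16 + (-1 - 15))/(-48) = (-1/16 - 16)*(-1/48) = -257/16*(-1/48) = 257/768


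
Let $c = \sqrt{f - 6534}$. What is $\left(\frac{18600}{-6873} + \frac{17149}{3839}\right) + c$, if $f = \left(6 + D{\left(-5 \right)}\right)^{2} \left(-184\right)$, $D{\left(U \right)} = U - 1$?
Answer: $\frac{1407869}{799559} + 33 i \sqrt{6} \approx 1.7608 + 80.833 i$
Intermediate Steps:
$D{\left(U \right)} = -1 + U$ ($D{\left(U \right)} = U - 1 = -1 + U$)
$f = 0$ ($f = \left(6 - 6\right)^{2} \left(-184\right) = 0^{2} \left(-184\right) = 0 \left(-184\right) = 0$)
$c = 33 i \sqrt{6}$ ($c = \sqrt{0 - 6534} = \sqrt{-6534} = 33 i \sqrt{6} \approx 80.833 i$)
$\left(\frac{18600}{-6873} + \frac{17149}{3839}\right) + c = \left(\frac{18600}{-6873} + \frac{17149}{3839}\right) + 33 i \sqrt{6} = \left(18600 \left(- \frac{1}{6873}\right) + 17149 \cdot \frac{1}{3839}\right) + 33 i \sqrt{6} = \left(- \frac{6200}{2291} + \frac{1559}{349}\right) + 33 i \sqrt{6} = \frac{1407869}{799559} + 33 i \sqrt{6}$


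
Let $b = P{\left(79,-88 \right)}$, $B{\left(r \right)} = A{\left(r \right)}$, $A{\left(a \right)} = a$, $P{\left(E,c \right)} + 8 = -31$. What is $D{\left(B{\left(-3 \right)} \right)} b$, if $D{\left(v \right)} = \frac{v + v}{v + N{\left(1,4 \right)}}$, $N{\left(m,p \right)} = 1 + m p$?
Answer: $117$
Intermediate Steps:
$P{\left(E,c \right)} = -39$ ($P{\left(E,c \right)} = -8 - 31 = -39$)
$B{\left(r \right)} = r$
$D{\left(v \right)} = \frac{2 v}{5 + v}$ ($D{\left(v \right)} = \frac{v + v}{v + \left(1 + 1 \cdot 4\right)} = \frac{2 v}{v + \left(1 + 4\right)} = \frac{2 v}{v + 5} = \frac{2 v}{5 + v}$)
$b = -39$
$D{\left(B{\left(-3 \right)} \right)} b = 2 \left(-3\right) \frac{1}{5 - 3} \left(-39\right) = 2 \left(-3\right) \frac{1}{2} \left(-39\right) = \left(-3\right) \left(-39\right) = 117$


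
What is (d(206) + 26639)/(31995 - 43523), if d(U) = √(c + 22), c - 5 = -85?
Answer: -26639/11528 - I*√58/11528 ≈ -2.3108 - 0.00066063*I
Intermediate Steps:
c = -80 (c = 5 - 85 = -80)
d(U) = I*√58 (d(U) = √(-80 + 22) = √(-58) = I*√58)
(d(206) + 26639)/(31995 - 43523) = (I*√58 + 26639)/(31995 - 43523) = (26639 + I*√58)/(-11528) = (26639 + I*√58)*(-1/11528) = -26639/11528 - I*√58/11528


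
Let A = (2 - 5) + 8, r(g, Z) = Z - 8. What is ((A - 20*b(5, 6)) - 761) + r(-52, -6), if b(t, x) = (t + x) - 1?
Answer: -970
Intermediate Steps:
r(g, Z) = -8 + Z
b(t, x) = -1 + t + x
A = 5 (A = -3 + 8 = 5)
((A - 20*b(5, 6)) - 761) + r(-52, -6) = ((5 - 20*(-1 + 5 + 6)) - 761) + (-8 - 6) = ((5 - 20*10) - 761) - 14 = ((5 - 200) - 761) - 14 = (-195 - 761) - 14 = -956 - 14 = -970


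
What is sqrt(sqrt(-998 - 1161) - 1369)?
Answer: sqrt(-1369 + I*sqrt(2159)) ≈ 0.6278 + 37.005*I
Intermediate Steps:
sqrt(sqrt(-998 - 1161) - 1369) = sqrt(sqrt(-2159) - 1369) = sqrt(I*sqrt(2159) - 1369) = sqrt(-1369 + I*sqrt(2159))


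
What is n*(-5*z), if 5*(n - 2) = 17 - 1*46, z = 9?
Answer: 171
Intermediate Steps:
n = -19/5 (n = 2 + (17 - 1*46)/5 = 2 + (17 - 46)/5 = 2 + (⅕)*(-29) = 2 - 29/5 = -19/5 ≈ -3.8000)
n*(-5*z) = -(-19)*9 = -19/5*(-45) = 171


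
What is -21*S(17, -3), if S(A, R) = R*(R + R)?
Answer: -378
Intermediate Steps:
S(A, R) = 2*R² (S(A, R) = R*(2*R) = 2*R²)
-21*S(17, -3) = -42*(-3)² = -42*9 = -21*18 = -378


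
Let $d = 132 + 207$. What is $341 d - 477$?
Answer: $115122$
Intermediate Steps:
$d = 339$
$341 d - 477 = 341 \cdot 339 - 477 = 115599 - 477 = 115122$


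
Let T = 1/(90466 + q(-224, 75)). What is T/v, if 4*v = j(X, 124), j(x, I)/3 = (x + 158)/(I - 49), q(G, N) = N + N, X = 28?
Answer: 25/4213644 ≈ 5.9331e-6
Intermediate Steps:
q(G, N) = 2*N
j(x, I) = 3*(158 + x)/(-49 + I) (j(x, I) = 3*((x + 158)/(I - 49)) = 3*((158 + x)/(-49 + I)) = 3*(158 + x)/(-49 + I))
v = 93/50 (v = (3*(158 + 28)/(-49 + 124))/4 = (3*186/75)/4 = (3*(1/75)*186)/4 = (1/4)*(186/25) = 93/50 ≈ 1.8600)
T = 1/90616 (T = 1/(90466 + 2*75) = 1/(90466 + 150) = 1/90616 ≈ 1.1036e-5)
T/v = 1/(90616*(93/50)) = (1/90616)*(50/93) = 25/4213644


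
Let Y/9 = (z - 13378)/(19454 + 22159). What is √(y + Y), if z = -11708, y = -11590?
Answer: 14*I*√11382722923/13871 ≈ 107.68*I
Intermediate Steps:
Y = -75258/13871 (Y = 9*((-11708 - 13378)/(19454 + 22159)) = 9*(-25086/41613) = 9*(-25086*1/41613) = 9*(-8362/13871) = -75258/13871 ≈ -5.4256)
√(y + Y) = √(-11590 - 75258/13871) = √(-160840148/13871) = 14*I*√11382722923/13871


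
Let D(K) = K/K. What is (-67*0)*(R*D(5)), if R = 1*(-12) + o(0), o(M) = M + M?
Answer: 0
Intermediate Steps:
o(M) = 2*M
R = -12 (R = 1*(-12) + 2*0 = -12 + 0 = -12)
D(K) = 1
(-67*0)*(R*D(5)) = (-67*0)*(-12*1) = 0*(-12) = 0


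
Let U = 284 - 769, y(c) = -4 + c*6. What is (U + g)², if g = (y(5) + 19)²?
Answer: 2371600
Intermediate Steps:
y(c) = -4 + 6*c
g = 2025 (g = ((-4 + 6*5) + 19)² = ((-4 + 30) + 19)² = (26 + 19)² = 45² = 2025)
U = -485
(U + g)² = (-485 + 2025)² = 1540² = 2371600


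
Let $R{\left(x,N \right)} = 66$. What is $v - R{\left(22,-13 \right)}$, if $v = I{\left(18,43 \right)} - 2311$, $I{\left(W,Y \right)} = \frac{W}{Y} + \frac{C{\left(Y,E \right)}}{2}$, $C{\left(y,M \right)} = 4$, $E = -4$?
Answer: $- \frac{102107}{43} \approx -2374.6$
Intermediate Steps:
$I{\left(W,Y \right)} = 2 + \frac{W}{Y}$ ($I{\left(W,Y \right)} = \frac{W}{Y} + \frac{4}{2} = \frac{W}{Y} + 4 \cdot \frac{1}{2} = \frac{W}{Y} + 2 = 2 + \frac{W}{Y}$)
$v = - \frac{99269}{43}$ ($v = \left(2 + \frac{18}{43}\right) - 2311 = \frac{104}{43} - 2311 = - \frac{99269}{43} \approx -2308.6$)
$v - R{\left(22,-13 \right)} = - \frac{99269}{43} - 66 = - \frac{102107}{43}$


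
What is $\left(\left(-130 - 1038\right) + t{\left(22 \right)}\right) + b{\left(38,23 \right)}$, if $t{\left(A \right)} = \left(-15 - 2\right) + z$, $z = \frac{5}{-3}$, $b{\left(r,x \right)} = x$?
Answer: $- \frac{3491}{3} \approx -1163.7$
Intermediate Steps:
$z = - \frac{5}{3}$ ($z = 5 \left(- \frac{1}{3}\right) = - \frac{5}{3} \approx -1.6667$)
$t{\left(A \right)} = - \frac{56}{3}$ ($t{\left(A \right)} = \left(-15 - 2\right) - \frac{5}{3} = -17 - \frac{5}{3} = - \frac{56}{3}$)
$\left(\left(-130 - 1038\right) + t{\left(22 \right)}\right) + b{\left(38,23 \right)} = \left(\left(-130 - 1038\right) - \frac{56}{3}\right) + 23 = \left(-1168 - \frac{56}{3}\right) + 23 = - \frac{3560}{3} + 23 = - \frac{3491}{3}$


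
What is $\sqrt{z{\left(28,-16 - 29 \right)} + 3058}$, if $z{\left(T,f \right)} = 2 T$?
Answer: $3 \sqrt{346} \approx 55.803$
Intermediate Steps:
$\sqrt{z{\left(28,-16 - 29 \right)} + 3058} = \sqrt{2 \cdot 28 + 3058} = \sqrt{56 + 3058} = \sqrt{3114} = 3 \sqrt{346}$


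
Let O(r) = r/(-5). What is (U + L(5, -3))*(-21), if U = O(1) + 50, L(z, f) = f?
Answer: -4914/5 ≈ -982.80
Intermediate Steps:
O(r) = -r/5 (O(r) = r*(-1/5) = -r/5)
U = 249/5 (U = -1/5*1 + 50 = -1/5 + 50 = 249/5 ≈ 49.800)
(U + L(5, -3))*(-21) = (249/5 - 3)*(-21) = (234/5)*(-21) = -4914/5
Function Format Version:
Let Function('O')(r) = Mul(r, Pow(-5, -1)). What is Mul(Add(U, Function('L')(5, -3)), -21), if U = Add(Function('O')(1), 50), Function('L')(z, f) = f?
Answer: Rational(-4914, 5) ≈ -982.80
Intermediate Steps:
Function('O')(r) = Mul(Rational(-1, 5), r) (Function('O')(r) = Mul(r, Rational(-1, 5)) = Mul(Rational(-1, 5), r))
U = Rational(249, 5) (U = Add(Mul(Rational(-1, 5), 1), 50) = Add(Rational(-1, 5), 50) = Rational(249, 5) ≈ 49.800)
Mul(Add(U, Function('L')(5, -3)), -21) = Mul(Add(Rational(249, 5), -3), -21) = Mul(Rational(234, 5), -21) = Rational(-4914, 5)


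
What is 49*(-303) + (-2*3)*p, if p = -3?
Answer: -14829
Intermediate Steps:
49*(-303) + (-2*3)*p = 49*(-303) - 2*3*(-3) = -14847 - 6*(-3) = -14847 + 18 = -14829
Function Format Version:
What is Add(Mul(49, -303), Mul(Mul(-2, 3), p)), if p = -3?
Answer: -14829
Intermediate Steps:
Add(Mul(49, -303), Mul(Mul(-2, 3), p)) = Add(Mul(49, -303), Mul(Mul(-2, 3), -3)) = Add(-14847, Mul(-6, -3)) = Add(-14847, 18) = -14829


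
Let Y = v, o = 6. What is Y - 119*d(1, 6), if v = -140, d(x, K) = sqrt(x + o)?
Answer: -140 - 119*sqrt(7) ≈ -454.84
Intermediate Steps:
d(x, K) = sqrt(6 + x) (d(x, K) = sqrt(x + 6) = sqrt(6 + x))
Y = -140
Y - 119*d(1, 6) = -140 - 119*sqrt(6 + 1) = -140 - 119*sqrt(7)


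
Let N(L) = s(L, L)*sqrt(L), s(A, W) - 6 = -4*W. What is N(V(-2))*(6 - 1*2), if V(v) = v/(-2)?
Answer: 8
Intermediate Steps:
V(v) = -v/2 (V(v) = v*(-1/2) = -v/2)
s(A, W) = 6 - 4*W
N(L) = sqrt(L)*(6 - 4*L) (N(L) = (6 - 4*L)*sqrt(L) = sqrt(L)*(6 - 4*L))
N(V(-2))*(6 - 1*2) = (sqrt(-1/2*(-2))*(6 - (-2)*(-2)))*(6 - 1*2) = (sqrt(1)*(6 - 4*1))*(6 - 2) = (1*(6 - 4))*4 = (1*2)*4 = 2*4 = 8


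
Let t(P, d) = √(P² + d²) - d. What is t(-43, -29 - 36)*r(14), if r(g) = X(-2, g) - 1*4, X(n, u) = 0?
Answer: -260 - 4*√6074 ≈ -571.74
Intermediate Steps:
r(g) = -4 (r(g) = 0 - 1*4 = 0 - 4 = -4)
t(-43, -29 - 36)*r(14) = (√((-43)² + (-29 - 36)²) - (-29 - 36))*(-4) = (√(1849 + (-65)²) - 1*(-65))*(-4) = (√(1849 + 4225) + 65)*(-4) = (√6074 + 65)*(-4) = (65 + √6074)*(-4) = -260 - 4*√6074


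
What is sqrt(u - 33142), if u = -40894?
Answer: 2*I*sqrt(18509) ≈ 272.1*I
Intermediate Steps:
sqrt(u - 33142) = sqrt(-40894 - 33142) = sqrt(-74036) = 2*I*sqrt(18509)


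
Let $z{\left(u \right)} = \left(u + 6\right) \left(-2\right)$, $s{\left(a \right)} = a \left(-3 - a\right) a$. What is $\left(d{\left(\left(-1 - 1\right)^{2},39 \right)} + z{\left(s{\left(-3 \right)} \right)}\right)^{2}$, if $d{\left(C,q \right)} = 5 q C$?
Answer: $589824$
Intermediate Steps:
$s{\left(a \right)} = a^{2} \left(-3 - a\right)$
$d{\left(C,q \right)} = 5 C q$
$z{\left(u \right)} = -12 - 2 u$ ($z{\left(u \right)} = \left(6 + u\right) \left(-2\right) = -12 - 2 u$)
$\left(d{\left(\left(-1 - 1\right)^{2},39 \right)} + z{\left(s{\left(-3 \right)} \right)}\right)^{2} = \left(5 \left(-1 - 1\right)^{2} \cdot 39 - \left(12 + 2 \left(-3\right)^{2} \left(-3 - -3\right)\right)\right)^{2} = \left(5 \left(-2\right)^{2} \cdot 39 - \left(12 + 2 \cdot 9 \left(-3 + 3\right)\right)\right)^{2} = \left(5 \cdot 4 \cdot 39 - \left(12 + 2 \cdot 9 \cdot 0\right)\right)^{2} = \left(780 - 12\right)^{2} = 768^{2} = 589824$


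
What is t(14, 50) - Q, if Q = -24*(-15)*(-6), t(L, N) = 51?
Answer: 2211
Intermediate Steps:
Q = -2160 (Q = 360*(-6) = -2160)
t(14, 50) - Q = 51 - 1*(-2160) = 51 + 2160 = 2211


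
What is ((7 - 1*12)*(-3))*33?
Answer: 495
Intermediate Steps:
((7 - 1*12)*(-3))*33 = ((7 - 12)*(-3))*33 = -5*(-3)*33 = 15*33 = 495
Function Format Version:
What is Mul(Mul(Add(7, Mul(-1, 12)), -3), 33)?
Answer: 495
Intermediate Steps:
Mul(Mul(Add(7, Mul(-1, 12)), -3), 33) = Mul(Mul(Add(7, -12), -3), 33) = Mul(Mul(-5, -3), 33) = Mul(15, 33) = 495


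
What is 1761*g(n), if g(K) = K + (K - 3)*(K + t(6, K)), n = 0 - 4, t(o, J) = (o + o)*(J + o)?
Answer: -253584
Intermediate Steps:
t(o, J) = 2*o*(J + o) (t(o, J) = (2*o)*(J + o) = 2*o*(J + o))
n = -4
g(K) = K + (-3 + K)*(72 + 13*K) (g(K) = K + (K - 3)*(K + 2*6*(K + 6)) = K + (-3 + K)*(K + 2*6*(6 + K)) = K + (-3 + K)*(K + (72 + 12*K)) = K + (-3 + K)*(72 + 13*K))
1761*g(n) = 1761*(-216 + 13*(-4)² + 34*(-4)) = 1761*(-216 + 13*16 - 136) = 1761*(-216 + 208 - 136) = 1761*(-144) = -253584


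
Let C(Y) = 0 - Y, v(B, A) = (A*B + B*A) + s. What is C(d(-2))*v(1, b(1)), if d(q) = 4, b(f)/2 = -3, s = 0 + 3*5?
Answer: -12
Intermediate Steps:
s = 15 (s = 0 + 15 = 15)
b(f) = -6 (b(f) = 2*(-3) = -6)
v(B, A) = 15 + 2*A*B (v(B, A) = (A*B + B*A) + 15 = (A*B + A*B) + 15 = 2*A*B + 15 = 15 + 2*A*B)
C(Y) = -Y
C(d(-2))*v(1, b(1)) = (-1*4)*(15 + 2*(-6)*1) = -4*(15 - 12) = -4*3 = -12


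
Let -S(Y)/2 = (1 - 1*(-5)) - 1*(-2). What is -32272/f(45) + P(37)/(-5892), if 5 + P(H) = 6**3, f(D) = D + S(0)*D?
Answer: 63334733/1325700 ≈ 47.775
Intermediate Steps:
S(Y) = -16 (S(Y) = -2*((1 - 1*(-5)) - 1*(-2)) = -2*((1 + 5) + 2) = -2*(6 + 2) = -2*8 = -16)
f(D) = -15*D (f(D) = D - 16*D = -15*D)
P(H) = 211 (P(H) = -5 + 6**3 = -5 + 216 = 211)
-32272/f(45) + P(37)/(-5892) = -32272/((-15*45)) + 211/(-5892) = -32272/(-675) + 211*(-1/5892) = -32272*(-1/675) - 211/5892 = 32272/675 - 211/5892 = 63334733/1325700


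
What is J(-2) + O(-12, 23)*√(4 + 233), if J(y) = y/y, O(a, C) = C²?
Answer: 1 + 529*√237 ≈ 8144.9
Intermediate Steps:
J(y) = 1
J(-2) + O(-12, 23)*√(4 + 233) = 1 + 23²*√(4 + 233) = 1 + 529*√237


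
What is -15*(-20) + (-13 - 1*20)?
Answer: 267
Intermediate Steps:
-15*(-20) + (-13 - 1*20) = 300 + (-13 - 20) = 300 - 33 = 267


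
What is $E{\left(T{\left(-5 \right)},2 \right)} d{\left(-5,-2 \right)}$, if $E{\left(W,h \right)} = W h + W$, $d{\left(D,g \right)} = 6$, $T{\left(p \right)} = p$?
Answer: $-90$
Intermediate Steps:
$E{\left(W,h \right)} = W + W h$
$E{\left(T{\left(-5 \right)},2 \right)} d{\left(-5,-2 \right)} = - 5 \left(1 + 2\right) 6 = \left(-5\right) 3 \cdot 6 = \left(-15\right) 6 = -90$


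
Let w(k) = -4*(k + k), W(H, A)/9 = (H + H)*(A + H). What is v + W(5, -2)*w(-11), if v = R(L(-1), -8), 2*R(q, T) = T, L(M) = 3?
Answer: 23756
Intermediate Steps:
W(H, A) = 18*H*(A + H) (W(H, A) = 9*((H + H)*(A + H)) = 9*((2*H)*(A + H)) = 9*(2*H*(A + H)) = 18*H*(A + H))
R(q, T) = T/2
v = -4 (v = (½)*(-8) = -4)
w(k) = -8*k
v + W(5, -2)*w(-11) = -4 + (18*5*(-2 + 5))*(-8*(-11)) = -4 + (18*5*3)*88 = -4 + 270*88 = -4 + 23760 = 23756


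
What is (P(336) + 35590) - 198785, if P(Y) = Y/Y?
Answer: -163194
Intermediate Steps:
P(Y) = 1
(P(336) + 35590) - 198785 = (1 + 35590) - 198785 = 35591 - 198785 = -163194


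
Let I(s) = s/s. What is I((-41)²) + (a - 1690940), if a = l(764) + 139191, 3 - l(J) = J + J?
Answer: -1553273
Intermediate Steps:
l(J) = 3 - 2*J (l(J) = 3 - (J + J) = 3 - 2*J)
a = 137666 (a = (3 - 2*764) + 139191 = (3 - 1528) + 139191 = -1525 + 139191 = 137666)
I(s) = 1
I((-41)²) + (a - 1690940) = 1 + (137666 - 1690940) = 1 - 1553274 = -1553273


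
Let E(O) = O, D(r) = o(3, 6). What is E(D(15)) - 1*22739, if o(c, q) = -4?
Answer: -22743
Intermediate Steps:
D(r) = -4
E(D(15)) - 1*22739 = -4 - 1*22739 = -4 - 22739 = -22743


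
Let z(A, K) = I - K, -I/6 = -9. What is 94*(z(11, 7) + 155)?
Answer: 18988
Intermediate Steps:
I = 54 (I = -6*(-9) = 54)
z(A, K) = 54 - K
94*(z(11, 7) + 155) = 94*((54 - 1*7) + 155) = 94*((54 - 7) + 155) = 94*(47 + 155) = 94*202 = 18988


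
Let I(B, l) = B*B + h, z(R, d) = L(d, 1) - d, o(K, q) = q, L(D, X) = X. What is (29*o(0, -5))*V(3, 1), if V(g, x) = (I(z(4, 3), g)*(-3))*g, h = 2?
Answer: 7830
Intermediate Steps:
z(R, d) = 1 - d
I(B, l) = 2 + B**2 (I(B, l) = B*B + 2 = B**2 + 2 = 2 + B**2)
V(g, x) = -18*g (V(g, x) = ((2 + (1 - 1*3)**2)*(-3))*g = ((2 + (1 - 3)**2)*(-3))*g = ((2 + (-2)**2)*(-3))*g = ((2 + 4)*(-3))*g = (6*(-3))*g = -18*g)
(29*o(0, -5))*V(3, 1) = (29*(-5))*(-18*3) = -145*(-54) = 7830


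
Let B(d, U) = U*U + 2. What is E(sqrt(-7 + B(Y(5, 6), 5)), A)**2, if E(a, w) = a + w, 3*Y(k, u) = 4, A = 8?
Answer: 84 + 32*sqrt(5) ≈ 155.55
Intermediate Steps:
Y(k, u) = 4/3 (Y(k, u) = (1/3)*4 = 4/3)
B(d, U) = 2 + U**2 (B(d, U) = U**2 + 2 = 2 + U**2)
E(sqrt(-7 + B(Y(5, 6), 5)), A)**2 = (sqrt(-7 + (2 + 5**2)) + 8)**2 = (sqrt(-7 + (2 + 25)) + 8)**2 = (sqrt(-7 + 27) + 8)**2 = (sqrt(20) + 8)**2 = (2*sqrt(5) + 8)**2 = (8 + 2*sqrt(5))**2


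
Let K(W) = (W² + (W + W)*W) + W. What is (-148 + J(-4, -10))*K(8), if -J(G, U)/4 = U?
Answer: -21600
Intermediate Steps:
J(G, U) = -4*U
K(W) = W + 3*W² (K(W) = (W² + (2*W)*W) + W = (W² + 2*W²) + W = 3*W² + W = W + 3*W²)
(-148 + J(-4, -10))*K(8) = (-148 - 4*(-10))*(8*(1 + 3*8)) = (-148 + 40)*(8*(1 + 24)) = -864*25 = -108*200 = -21600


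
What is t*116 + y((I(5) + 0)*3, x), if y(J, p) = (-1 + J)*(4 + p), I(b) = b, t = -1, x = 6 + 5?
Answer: 94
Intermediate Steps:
x = 11
t*116 + y((I(5) + 0)*3, x) = -1*116 + (-4 - 1*11 + 4*((5 + 0)*3) + ((5 + 0)*3)*11) = -116 + (-4 - 11 + 4*(5*3) + (5*3)*11) = -116 + (-4 - 11 + 4*15 + 15*11) = -116 + (-4 - 11 + 60 + 165) = -116 + 210 = 94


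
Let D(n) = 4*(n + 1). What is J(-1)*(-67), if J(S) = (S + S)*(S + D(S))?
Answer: -134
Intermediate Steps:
D(n) = 4 + 4*n (D(n) = 4*(1 + n) = 4 + 4*n)
J(S) = 2*S*(4 + 5*S) (J(S) = (S + S)*(S + (4 + 4*S)) = (2*S)*(4 + 5*S) = 2*S*(4 + 5*S))
J(-1)*(-67) = (2*(-1)*(4 + 5*(-1)))*(-67) = (2*(-1)*(4 - 5))*(-67) = (2*(-1)*(-1))*(-67) = 2*(-67) = -134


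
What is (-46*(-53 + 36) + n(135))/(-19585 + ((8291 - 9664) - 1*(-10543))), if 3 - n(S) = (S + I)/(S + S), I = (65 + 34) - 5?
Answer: -211721/2812050 ≈ -0.075291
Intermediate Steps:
I = 94 (I = 99 - 5 = 94)
n(S) = 3 - (94 + S)/(2*S) (n(S) = 3 - (S + 94)/(S + S) = 3 - (94 + S)/(2*S))
(-46*(-53 + 36) + n(135))/(-19585 + ((8291 - 9664) - 1*(-10543))) = (-46*(-53 + 36) + (5/2 - 47/135))/(-19585 + ((8291 - 9664) - 1*(-10543))) = (-46*(-17) + (5/2 - 47*1/135))/(-19585 + (-1373 + 10543)) = (782 + (5/2 - 47/135))/(-19585 + 9170) = (782 + 581/270)/(-10415) = (211721/270)*(-1/10415) = -211721/2812050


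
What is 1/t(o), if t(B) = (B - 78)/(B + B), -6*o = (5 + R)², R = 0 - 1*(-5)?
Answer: 25/71 ≈ 0.35211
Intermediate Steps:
R = 5 (R = 0 + 5 = 5)
o = -50/3 (o = -(5 + 5)²/6 = -⅙*10² = -⅙*100 = -50/3 ≈ -16.667)
t(B) = (-78 + B)/(2*B) (t(B) = (-78 + B)/((2*B)) = (-78 + B)*(1/(2*B)) = (-78 + B)/(2*B))
1/t(o) = 1/((-78 - 50/3)/(2*(-50/3))) = 1/((½)*(-3/50)*(-284/3)) = 1/(71/25) = 25/71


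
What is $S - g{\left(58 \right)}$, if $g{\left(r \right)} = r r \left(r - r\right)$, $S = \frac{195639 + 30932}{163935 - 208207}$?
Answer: $- \frac{226571}{44272} \approx -5.1177$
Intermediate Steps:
$S = - \frac{226571}{44272}$ ($S = \frac{226571}{-44272} = 226571 \left(- \frac{1}{44272}\right) = - \frac{226571}{44272} \approx -5.1177$)
$g{\left(r \right)} = 0$ ($g{\left(r \right)} = r^{2} \cdot 0 = 0$)
$S - g{\left(58 \right)} = - \frac{226571}{44272} - 0 = - \frac{226571}{44272} + 0 = - \frac{226571}{44272}$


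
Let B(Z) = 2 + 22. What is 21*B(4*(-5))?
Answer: 504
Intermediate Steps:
B(Z) = 24
21*B(4*(-5)) = 21*24 = 504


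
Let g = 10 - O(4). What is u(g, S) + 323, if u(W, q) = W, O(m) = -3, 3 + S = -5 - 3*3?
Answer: 336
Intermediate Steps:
S = -17 (S = -3 + (-5 - 3*3) = -3 + (-5 - 9) = -3 - 14 = -17)
g = 13 (g = 10 - 1*(-3) = 10 + 3 = 13)
u(g, S) + 323 = 13 + 323 = 336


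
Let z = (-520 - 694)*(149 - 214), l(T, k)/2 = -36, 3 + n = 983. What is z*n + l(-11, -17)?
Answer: 77331728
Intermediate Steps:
n = 980 (n = -3 + 983 = 980)
l(T, k) = -72 (l(T, k) = 2*(-36) = -72)
z = 78910 (z = -1214*(-65) = 78910)
z*n + l(-11, -17) = 78910*980 - 72 = 77331800 - 72 = 77331728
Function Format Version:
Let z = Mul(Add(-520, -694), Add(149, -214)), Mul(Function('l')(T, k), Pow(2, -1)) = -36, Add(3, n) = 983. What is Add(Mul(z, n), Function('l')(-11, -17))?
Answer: 77331728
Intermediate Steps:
n = 980 (n = Add(-3, 983) = 980)
Function('l')(T, k) = -72 (Function('l')(T, k) = Mul(2, -36) = -72)
z = 78910 (z = Mul(-1214, -65) = 78910)
Add(Mul(z, n), Function('l')(-11, -17)) = Add(Mul(78910, 980), -72) = Add(77331800, -72) = 77331728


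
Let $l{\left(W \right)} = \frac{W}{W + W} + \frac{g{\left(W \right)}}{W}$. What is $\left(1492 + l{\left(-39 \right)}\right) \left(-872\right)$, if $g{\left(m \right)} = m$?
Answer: $-1302332$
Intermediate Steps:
$l{\left(W \right)} = \frac{3}{2}$ ($l{\left(W \right)} = \frac{W}{W + W} + \frac{W}{W} = \frac{W}{2 W} + 1 = W \frac{1}{2 W} + 1 = \frac{1}{2} + 1 = \frac{3}{2}$)
$\left(1492 + l{\left(-39 \right)}\right) \left(-872\right) = \left(1492 + \frac{3}{2}\right) \left(-872\right) = \frac{2987}{2} \left(-872\right) = -1302332$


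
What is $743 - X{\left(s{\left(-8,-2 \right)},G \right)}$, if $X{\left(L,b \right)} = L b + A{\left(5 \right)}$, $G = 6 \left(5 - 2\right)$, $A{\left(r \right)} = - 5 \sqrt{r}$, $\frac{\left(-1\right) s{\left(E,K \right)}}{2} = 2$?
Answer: $815 + 5 \sqrt{5} \approx 826.18$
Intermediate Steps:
$s{\left(E,K \right)} = -4$ ($s{\left(E,K \right)} = \left(-2\right) 2 = -4$)
$G = 18$ ($G = 6 \cdot 3 = 18$)
$X{\left(L,b \right)} = - 5 \sqrt{5} + L b$ ($X{\left(L,b \right)} = L b - 5 \sqrt{5} = - 5 \sqrt{5} + L b$)
$743 - X{\left(s{\left(-8,-2 \right)},G \right)} = 743 - \left(- 5 \sqrt{5} - 72\right) = 743 - \left(-72 - 5 \sqrt{5}\right) = 743 + \left(72 + 5 \sqrt{5}\right) = 815 + 5 \sqrt{5}$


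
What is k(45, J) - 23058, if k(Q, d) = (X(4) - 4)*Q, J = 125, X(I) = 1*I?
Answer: -23058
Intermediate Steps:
X(I) = I
k(Q, d) = 0 (k(Q, d) = (4 - 4)*Q = 0*Q = 0)
k(45, J) - 23058 = 0 - 23058 = -23058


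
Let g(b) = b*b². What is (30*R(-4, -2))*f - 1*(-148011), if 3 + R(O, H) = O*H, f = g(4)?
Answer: 157611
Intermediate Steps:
g(b) = b³
f = 64 (f = 4³ = 64)
R(O, H) = -3 + H*O (R(O, H) = -3 + O*H = -3 + H*O)
(30*R(-4, -2))*f - 1*(-148011) = (30*(-3 - 2*(-4)))*64 - 1*(-148011) = (30*(-3 + 8))*64 + 148011 = (30*5)*64 + 148011 = 150*64 + 148011 = 9600 + 148011 = 157611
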